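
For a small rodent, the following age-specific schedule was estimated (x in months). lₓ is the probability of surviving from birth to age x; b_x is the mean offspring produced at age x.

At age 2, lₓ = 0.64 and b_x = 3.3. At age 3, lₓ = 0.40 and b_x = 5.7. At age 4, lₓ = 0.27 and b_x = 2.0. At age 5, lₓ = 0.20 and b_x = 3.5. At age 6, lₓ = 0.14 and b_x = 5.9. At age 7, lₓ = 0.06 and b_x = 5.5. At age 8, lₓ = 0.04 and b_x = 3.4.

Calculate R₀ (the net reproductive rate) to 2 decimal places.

6.92

R₀ = Σ lₓ b_x:
  age 2: 0.64 × 3.3 = 2.1120
  age 3: 0.40 × 5.7 = 2.2800
  age 4: 0.27 × 2.0 = 0.5400
  age 5: 0.20 × 3.5 = 0.7000
  age 6: 0.14 × 5.9 = 0.8260
  age 7: 0.06 × 5.5 = 0.3300
  age 8: 0.04 × 3.4 = 0.1360
R₀ = 2.1120 + 2.2800 + 0.5400 + 0.7000 + 0.8260 + 0.3300 + 0.1360 = 6.9240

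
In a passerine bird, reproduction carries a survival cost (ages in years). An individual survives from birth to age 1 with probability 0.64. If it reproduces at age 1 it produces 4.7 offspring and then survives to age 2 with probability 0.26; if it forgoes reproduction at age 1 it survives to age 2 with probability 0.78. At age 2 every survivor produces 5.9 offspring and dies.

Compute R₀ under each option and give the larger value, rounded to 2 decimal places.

3.99

breed at age 1: R₀ = 0.64 × (4.7 + 0.26 × 5.9) = 0.64 × 6.2340 = 3.9898
delay to age 2: R₀ = 0.64 × (0.78 × 5.9) = 0.64 × 4.6020 = 2.9453
Higher: breed at age 1 (3.9898).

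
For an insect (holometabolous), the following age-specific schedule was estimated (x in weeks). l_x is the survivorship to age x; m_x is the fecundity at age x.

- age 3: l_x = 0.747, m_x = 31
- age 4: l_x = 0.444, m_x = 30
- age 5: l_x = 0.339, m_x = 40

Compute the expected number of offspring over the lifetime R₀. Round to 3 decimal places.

50.037

R₀ = Σ l_x m_x:
  age 3: 0.747 × 31 = 23.1570
  age 4: 0.444 × 30 = 13.3200
  age 5: 0.339 × 40 = 13.5600
R₀ = 23.1570 + 13.3200 + 13.5600 = 50.0370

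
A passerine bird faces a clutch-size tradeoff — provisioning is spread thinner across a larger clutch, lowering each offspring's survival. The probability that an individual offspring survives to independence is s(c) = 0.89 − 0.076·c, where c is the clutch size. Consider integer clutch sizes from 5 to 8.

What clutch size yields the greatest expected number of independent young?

Expected independent young = c × s(c):
  c=5: 5 × 0.510 = 2.550
  c=6: 6 × 0.434 = 2.604
  c=7: 7 × 0.358 = 2.506
  c=8: 8 × 0.282 = 2.256
Maximum at c = 6 (2.604 independent young).

6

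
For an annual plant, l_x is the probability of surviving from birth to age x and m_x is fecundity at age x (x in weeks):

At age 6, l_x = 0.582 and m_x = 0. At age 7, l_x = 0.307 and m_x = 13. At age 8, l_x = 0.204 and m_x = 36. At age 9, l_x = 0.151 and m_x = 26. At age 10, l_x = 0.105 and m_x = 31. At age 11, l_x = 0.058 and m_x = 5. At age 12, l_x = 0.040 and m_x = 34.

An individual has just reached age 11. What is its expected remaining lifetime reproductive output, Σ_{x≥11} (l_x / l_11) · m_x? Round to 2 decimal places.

l_11 = 0.058. Conditional survival from age 11 to x is l_x / l_11.
  x=11: (0.058/0.058) × 5 = 5.0000
  x=12: (0.040/0.058) × 34 = 23.4483
Sum = 5.0000 + 23.4483 = 28.4483

28.45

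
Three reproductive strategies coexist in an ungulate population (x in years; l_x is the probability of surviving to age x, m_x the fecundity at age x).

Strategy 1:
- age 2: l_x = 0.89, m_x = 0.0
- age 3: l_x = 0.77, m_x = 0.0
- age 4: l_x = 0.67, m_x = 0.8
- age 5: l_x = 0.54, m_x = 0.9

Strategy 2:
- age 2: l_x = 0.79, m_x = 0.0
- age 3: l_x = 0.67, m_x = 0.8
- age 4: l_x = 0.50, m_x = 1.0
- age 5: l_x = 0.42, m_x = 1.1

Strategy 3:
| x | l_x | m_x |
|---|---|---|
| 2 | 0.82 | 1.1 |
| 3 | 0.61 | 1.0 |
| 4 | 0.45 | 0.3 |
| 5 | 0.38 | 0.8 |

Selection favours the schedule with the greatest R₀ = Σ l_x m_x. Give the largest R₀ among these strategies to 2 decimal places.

Strategy 1: R₀ = 0.89×0.0 + 0.77×0.0 + 0.67×0.8 + 0.54×0.9 = 1.0220
Strategy 2: R₀ = 0.79×0.0 + 0.67×0.8 + 0.50×1.0 + 0.42×1.1 = 1.4980
Strategy 3: R₀ = 0.82×1.1 + 0.61×1.0 + 0.45×0.3 + 0.38×0.8 = 1.9510
Highest R₀: strategy 3 with 1.9510.

1.95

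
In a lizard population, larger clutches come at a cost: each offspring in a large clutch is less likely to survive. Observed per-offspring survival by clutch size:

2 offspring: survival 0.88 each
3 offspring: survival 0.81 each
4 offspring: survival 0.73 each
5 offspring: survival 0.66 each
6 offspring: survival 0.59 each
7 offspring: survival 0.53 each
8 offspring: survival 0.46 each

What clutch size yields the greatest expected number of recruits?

7

Expected recruits = c × s(c):
  c=2: 2 × 0.88 = 1.760
  c=3: 3 × 0.81 = 2.430
  c=4: 4 × 0.73 = 2.920
  c=5: 5 × 0.66 = 3.300
  c=6: 6 × 0.59 = 3.540
  c=7: 7 × 0.53 = 3.710
  c=8: 8 × 0.46 = 3.680
Maximum at c = 7 (3.710 recruits).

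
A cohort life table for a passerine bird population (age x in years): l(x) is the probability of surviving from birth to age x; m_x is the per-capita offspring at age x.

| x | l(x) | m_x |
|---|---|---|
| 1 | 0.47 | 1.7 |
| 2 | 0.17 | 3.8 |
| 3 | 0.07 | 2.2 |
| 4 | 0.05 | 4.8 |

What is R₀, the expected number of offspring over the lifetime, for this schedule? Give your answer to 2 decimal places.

1.84

R₀ = Σ l(x) m_x:
  age 1: 0.47 × 1.7 = 0.7990
  age 2: 0.17 × 3.8 = 0.6460
  age 3: 0.07 × 2.2 = 0.1540
  age 4: 0.05 × 4.8 = 0.2400
R₀ = 0.7990 + 0.6460 + 0.1540 + 0.2400 = 1.8390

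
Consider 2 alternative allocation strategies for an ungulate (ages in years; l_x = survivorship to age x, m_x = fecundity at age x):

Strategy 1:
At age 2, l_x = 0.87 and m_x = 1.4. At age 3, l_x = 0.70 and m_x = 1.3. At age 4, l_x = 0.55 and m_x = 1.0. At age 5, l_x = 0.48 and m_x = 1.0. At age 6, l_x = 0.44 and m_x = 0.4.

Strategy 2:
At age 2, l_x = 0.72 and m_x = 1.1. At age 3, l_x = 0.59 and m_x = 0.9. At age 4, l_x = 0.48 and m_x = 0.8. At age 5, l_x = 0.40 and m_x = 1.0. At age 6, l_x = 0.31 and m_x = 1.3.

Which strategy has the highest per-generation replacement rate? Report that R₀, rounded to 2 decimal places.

Strategy 1: R₀ = 0.87×1.4 + 0.70×1.3 + 0.55×1.0 + 0.48×1.0 + 0.44×0.4 = 3.3340
Strategy 2: R₀ = 0.72×1.1 + 0.59×0.9 + 0.48×0.8 + 0.40×1.0 + 0.31×1.3 = 2.5100
Highest R₀: strategy 1 with 3.3340.

3.33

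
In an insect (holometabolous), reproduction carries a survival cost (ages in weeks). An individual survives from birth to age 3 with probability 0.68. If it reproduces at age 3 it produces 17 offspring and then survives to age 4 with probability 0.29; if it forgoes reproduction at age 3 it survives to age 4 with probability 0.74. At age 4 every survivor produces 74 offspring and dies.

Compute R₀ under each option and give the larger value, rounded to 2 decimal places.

breed at age 3: R₀ = 0.68 × (17 + 0.29 × 74) = 0.68 × 38.4600 = 26.1528
delay to age 4: R₀ = 0.68 × (0.74 × 74) = 0.68 × 54.7600 = 37.2368
Higher: delay to age 4 (37.2368).

37.24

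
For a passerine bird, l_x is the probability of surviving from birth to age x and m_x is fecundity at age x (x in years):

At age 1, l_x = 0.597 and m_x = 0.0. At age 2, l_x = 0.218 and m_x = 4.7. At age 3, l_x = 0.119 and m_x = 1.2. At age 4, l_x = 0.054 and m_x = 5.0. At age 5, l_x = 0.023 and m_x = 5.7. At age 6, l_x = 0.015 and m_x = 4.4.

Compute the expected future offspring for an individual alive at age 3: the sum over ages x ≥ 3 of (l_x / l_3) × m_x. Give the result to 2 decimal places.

5.13

l_3 = 0.119. Conditional survival from age 3 to x is l_x / l_3.
  x=3: (0.119/0.119) × 1.2 = 1.2000
  x=4: (0.054/0.119) × 5.0 = 2.2689
  x=5: (0.023/0.119) × 5.7 = 1.1017
  x=6: (0.015/0.119) × 4.4 = 0.5546
Sum = 1.2000 + 2.2689 + 1.1017 + 0.5546 = 5.1252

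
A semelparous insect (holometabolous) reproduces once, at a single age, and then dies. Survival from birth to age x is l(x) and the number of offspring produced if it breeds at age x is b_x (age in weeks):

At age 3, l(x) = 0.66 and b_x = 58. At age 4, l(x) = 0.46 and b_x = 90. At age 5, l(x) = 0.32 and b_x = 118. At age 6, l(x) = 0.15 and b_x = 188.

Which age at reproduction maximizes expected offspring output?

Expected offspring if breeding at age x = l(x) × b_x:
  age 3: 0.66 × 58 = 38.280
  age 4: 0.46 × 90 = 41.400
  age 5: 0.32 × 118 = 37.760
  age 6: 0.15 × 188 = 28.200
Maximum at age 4 (41.400).

4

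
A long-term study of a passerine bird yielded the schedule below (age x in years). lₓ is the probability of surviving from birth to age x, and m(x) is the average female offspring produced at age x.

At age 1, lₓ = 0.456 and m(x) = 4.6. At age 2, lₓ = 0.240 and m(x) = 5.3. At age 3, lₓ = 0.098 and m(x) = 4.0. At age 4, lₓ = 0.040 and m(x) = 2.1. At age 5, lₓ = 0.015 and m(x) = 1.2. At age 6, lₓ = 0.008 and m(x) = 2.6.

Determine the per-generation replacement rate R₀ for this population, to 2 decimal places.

R₀ = Σ lₓ m(x):
  age 1: 0.456 × 4.6 = 2.0976
  age 2: 0.240 × 5.3 = 1.2720
  age 3: 0.098 × 4.0 = 0.3920
  age 4: 0.040 × 2.1 = 0.0840
  age 5: 0.015 × 1.2 = 0.0180
  age 6: 0.008 × 2.6 = 0.0208
R₀ = 2.0976 + 1.2720 + 0.3920 + 0.0840 + 0.0180 + 0.0208 = 3.8844

3.88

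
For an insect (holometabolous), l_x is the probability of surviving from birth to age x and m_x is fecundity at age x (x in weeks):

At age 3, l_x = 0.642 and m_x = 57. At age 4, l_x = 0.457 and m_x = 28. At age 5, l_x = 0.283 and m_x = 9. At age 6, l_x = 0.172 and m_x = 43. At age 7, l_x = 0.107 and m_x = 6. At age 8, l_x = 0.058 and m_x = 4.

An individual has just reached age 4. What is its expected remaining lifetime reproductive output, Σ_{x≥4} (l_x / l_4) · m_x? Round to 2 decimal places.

l_4 = 0.457. Conditional survival from age 4 to x is l_x / l_4.
  x=4: (0.457/0.457) × 28 = 28.0000
  x=5: (0.283/0.457) × 9 = 5.5733
  x=6: (0.172/0.457) × 43 = 16.1838
  x=7: (0.107/0.457) × 6 = 1.4048
  x=8: (0.058/0.457) × 4 = 0.5077
Sum = 28.0000 + 5.5733 + 16.1838 + 1.4048 + 0.5077 = 51.6696

51.67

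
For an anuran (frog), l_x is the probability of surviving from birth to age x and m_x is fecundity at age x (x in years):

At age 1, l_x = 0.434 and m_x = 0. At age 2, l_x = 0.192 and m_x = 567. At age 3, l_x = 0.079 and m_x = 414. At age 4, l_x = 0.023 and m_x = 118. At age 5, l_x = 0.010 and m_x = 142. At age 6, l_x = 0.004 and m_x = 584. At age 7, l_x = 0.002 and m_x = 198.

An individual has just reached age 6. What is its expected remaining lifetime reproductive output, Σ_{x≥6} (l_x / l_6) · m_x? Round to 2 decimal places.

683.00

l_6 = 0.004. Conditional survival from age 6 to x is l_x / l_6.
  x=6: (0.004/0.004) × 584 = 584.0000
  x=7: (0.002/0.004) × 198 = 99.0000
Sum = 584.0000 + 99.0000 = 683.0000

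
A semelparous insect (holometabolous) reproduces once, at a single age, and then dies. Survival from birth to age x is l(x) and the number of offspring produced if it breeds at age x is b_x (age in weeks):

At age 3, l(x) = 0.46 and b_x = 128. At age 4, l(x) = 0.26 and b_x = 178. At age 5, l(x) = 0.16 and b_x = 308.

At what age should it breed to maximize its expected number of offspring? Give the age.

Expected offspring if breeding at age x = l(x) × b_x:
  age 3: 0.46 × 128 = 58.880
  age 4: 0.26 × 178 = 46.280
  age 5: 0.16 × 308 = 49.280
Maximum at age 3 (58.880).

3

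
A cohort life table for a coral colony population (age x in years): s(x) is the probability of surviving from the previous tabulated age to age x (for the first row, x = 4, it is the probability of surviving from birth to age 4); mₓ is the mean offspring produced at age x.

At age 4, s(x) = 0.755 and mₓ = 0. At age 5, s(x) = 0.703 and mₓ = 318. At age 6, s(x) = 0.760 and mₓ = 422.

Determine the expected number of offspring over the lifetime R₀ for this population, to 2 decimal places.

Survivorship from birth: l_x = s_4·s_5·…·s_x.
  l_4 = 0.75500
  l_5 = 0.53076
  l_6 = 0.40338
R₀ = Σ l_x mₓ:
  age 4: 0.75500 × 0 = 0.0000
  age 5: 0.53076 × 318 = 168.7817
  age 6: 0.40338 × 422 = 170.2264
R₀ = 0.0000 + 168.7817 + 170.2264 = 339.0080

339.01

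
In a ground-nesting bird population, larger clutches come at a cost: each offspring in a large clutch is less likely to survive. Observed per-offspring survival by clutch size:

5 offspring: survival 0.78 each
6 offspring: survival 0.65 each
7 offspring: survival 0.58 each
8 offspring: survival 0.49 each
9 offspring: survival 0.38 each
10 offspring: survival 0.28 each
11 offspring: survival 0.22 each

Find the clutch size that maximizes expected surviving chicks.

Expected surviving chicks = c × s(c):
  c=5: 5 × 0.78 = 3.900
  c=6: 6 × 0.65 = 3.900
  c=7: 7 × 0.58 = 4.060
  c=8: 8 × 0.49 = 3.920
  c=9: 9 × 0.38 = 3.420
  c=10: 10 × 0.28 = 2.800
  c=11: 11 × 0.22 = 2.420
Maximum at c = 7 (4.060 surviving chicks).

7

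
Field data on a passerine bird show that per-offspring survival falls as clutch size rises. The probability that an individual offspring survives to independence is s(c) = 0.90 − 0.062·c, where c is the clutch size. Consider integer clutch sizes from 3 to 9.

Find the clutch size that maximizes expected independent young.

Expected independent young = c × s(c):
  c=3: 3 × 0.714 = 2.142
  c=4: 4 × 0.652 = 2.608
  c=5: 5 × 0.590 = 2.950
  c=6: 6 × 0.528 = 3.168
  c=7: 7 × 0.466 = 3.262
  c=8: 8 × 0.404 = 3.232
  c=9: 9 × 0.342 = 3.078
Maximum at c = 7 (3.262 independent young).

7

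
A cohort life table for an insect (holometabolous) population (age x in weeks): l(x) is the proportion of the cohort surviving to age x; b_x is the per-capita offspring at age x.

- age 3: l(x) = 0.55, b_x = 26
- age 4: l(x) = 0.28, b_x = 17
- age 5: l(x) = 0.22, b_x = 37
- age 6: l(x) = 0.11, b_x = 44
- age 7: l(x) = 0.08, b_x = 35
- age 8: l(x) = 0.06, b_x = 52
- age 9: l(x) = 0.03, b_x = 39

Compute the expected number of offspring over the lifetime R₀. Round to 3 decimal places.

R₀ = Σ l(x) b_x:
  age 3: 0.55 × 26 = 14.3000
  age 4: 0.28 × 17 = 4.7600
  age 5: 0.22 × 37 = 8.1400
  age 6: 0.11 × 44 = 4.8400
  age 7: 0.08 × 35 = 2.8000
  age 8: 0.06 × 52 = 3.1200
  age 9: 0.03 × 39 = 1.1700
R₀ = 14.3000 + 4.7600 + 8.1400 + 4.8400 + 2.8000 + 3.1200 + 1.1700 = 39.1300

39.130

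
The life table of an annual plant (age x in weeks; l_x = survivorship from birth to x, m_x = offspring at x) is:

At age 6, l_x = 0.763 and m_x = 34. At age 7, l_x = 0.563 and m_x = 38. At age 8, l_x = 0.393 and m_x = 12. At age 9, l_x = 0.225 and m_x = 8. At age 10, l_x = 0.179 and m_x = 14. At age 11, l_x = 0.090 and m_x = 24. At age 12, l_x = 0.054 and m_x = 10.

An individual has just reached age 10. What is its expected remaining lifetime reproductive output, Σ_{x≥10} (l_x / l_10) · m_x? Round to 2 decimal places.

l_10 = 0.179. Conditional survival from age 10 to x is l_x / l_10.
  x=10: (0.179/0.179) × 14 = 14.0000
  x=11: (0.090/0.179) × 24 = 12.0670
  x=12: (0.054/0.179) × 10 = 3.0168
Sum = 14.0000 + 12.0670 + 3.0168 = 29.0838

29.08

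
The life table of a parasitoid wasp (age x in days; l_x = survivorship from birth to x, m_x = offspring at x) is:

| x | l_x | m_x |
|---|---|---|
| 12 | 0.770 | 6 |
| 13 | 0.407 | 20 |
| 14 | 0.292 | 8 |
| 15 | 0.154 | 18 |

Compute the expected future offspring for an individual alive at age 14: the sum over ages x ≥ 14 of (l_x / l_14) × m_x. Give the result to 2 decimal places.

l_14 = 0.292. Conditional survival from age 14 to x is l_x / l_14.
  x=14: (0.292/0.292) × 8 = 8.0000
  x=15: (0.154/0.292) × 18 = 9.4932
Sum = 8.0000 + 9.4932 = 17.4932

17.49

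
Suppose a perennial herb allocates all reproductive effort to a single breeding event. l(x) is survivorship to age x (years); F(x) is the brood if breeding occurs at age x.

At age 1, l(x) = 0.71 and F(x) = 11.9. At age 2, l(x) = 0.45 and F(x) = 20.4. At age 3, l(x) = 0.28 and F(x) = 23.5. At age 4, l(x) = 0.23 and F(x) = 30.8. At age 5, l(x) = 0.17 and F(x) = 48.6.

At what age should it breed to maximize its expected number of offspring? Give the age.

2

Expected offspring if breeding at age x = l(x) × F(x):
  age 1: 0.71 × 11.9 = 8.449
  age 2: 0.45 × 20.4 = 9.180
  age 3: 0.28 × 23.5 = 6.580
  age 4: 0.23 × 30.8 = 7.084
  age 5: 0.17 × 48.6 = 8.262
Maximum at age 2 (9.180).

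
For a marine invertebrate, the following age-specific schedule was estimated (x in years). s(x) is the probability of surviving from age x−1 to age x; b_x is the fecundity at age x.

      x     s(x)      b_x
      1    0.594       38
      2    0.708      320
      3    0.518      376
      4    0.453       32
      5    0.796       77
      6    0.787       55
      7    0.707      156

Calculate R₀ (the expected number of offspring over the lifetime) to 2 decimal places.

Survivorship from birth: l_x = s_1·s_2·…·s_x.
  l_1 = 0.59400
  l_2 = 0.42055
  l_3 = 0.21785
  l_4 = 0.09868
  l_5 = 0.07855
  l_6 = 0.06182
  l_7 = 0.04371
R₀ = Σ l_x b_x:
  age 1: 0.59400 × 38 = 22.5720
  age 2: 0.42055 × 320 = 134.5760
  age 3: 0.21785 × 376 = 81.9116
  age 4: 0.09868 × 32 = 3.1578
  age 5: 0.07855 × 77 = 6.0483
  age 6: 0.06182 × 55 = 3.4001
  age 7: 0.04371 × 156 = 6.8188
R₀ = 22.5720 + 134.5760 + 81.9116 + 3.1578 + 6.0483 + 3.4001 + 6.8188 = 258.4846

258.48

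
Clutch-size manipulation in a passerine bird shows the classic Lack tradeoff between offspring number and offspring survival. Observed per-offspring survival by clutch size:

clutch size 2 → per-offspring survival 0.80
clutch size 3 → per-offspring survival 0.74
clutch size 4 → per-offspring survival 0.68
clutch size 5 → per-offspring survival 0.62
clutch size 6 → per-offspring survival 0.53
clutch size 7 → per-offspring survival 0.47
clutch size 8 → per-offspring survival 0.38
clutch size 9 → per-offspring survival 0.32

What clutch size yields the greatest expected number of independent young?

Expected independent young = c × s(c):
  c=2: 2 × 0.80 = 1.600
  c=3: 3 × 0.74 = 2.220
  c=4: 4 × 0.68 = 2.720
  c=5: 5 × 0.62 = 3.100
  c=6: 6 × 0.53 = 3.180
  c=7: 7 × 0.47 = 3.290
  c=8: 8 × 0.38 = 3.040
  c=9: 9 × 0.32 = 2.880
Maximum at c = 7 (3.290 independent young).

7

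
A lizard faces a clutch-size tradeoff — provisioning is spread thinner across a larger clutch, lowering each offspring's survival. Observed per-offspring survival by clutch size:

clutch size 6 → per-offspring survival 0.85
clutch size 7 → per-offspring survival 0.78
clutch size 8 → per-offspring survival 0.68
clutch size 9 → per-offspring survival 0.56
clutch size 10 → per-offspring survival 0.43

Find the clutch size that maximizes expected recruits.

Expected recruits = c × s(c):
  c=6: 6 × 0.85 = 5.100
  c=7: 7 × 0.78 = 5.460
  c=8: 8 × 0.68 = 5.440
  c=9: 9 × 0.56 = 5.040
  c=10: 10 × 0.43 = 4.300
Maximum at c = 7 (5.460 recruits).

7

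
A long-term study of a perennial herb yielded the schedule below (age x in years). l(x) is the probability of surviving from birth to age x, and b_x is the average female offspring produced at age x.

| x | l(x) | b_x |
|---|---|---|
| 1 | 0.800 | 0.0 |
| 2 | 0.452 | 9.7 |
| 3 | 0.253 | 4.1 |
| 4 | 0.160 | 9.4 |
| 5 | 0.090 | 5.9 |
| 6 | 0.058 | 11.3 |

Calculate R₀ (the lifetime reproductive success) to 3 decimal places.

8.112

R₀ = Σ l(x) b_x:
  age 1: 0.800 × 0.0 = 0.0000
  age 2: 0.452 × 9.7 = 4.3844
  age 3: 0.253 × 4.1 = 1.0373
  age 4: 0.160 × 9.4 = 1.5040
  age 5: 0.090 × 5.9 = 0.5310
  age 6: 0.058 × 11.3 = 0.6554
R₀ = 0.0000 + 4.3844 + 1.0373 + 1.5040 + 0.5310 + 0.6554 = 8.1121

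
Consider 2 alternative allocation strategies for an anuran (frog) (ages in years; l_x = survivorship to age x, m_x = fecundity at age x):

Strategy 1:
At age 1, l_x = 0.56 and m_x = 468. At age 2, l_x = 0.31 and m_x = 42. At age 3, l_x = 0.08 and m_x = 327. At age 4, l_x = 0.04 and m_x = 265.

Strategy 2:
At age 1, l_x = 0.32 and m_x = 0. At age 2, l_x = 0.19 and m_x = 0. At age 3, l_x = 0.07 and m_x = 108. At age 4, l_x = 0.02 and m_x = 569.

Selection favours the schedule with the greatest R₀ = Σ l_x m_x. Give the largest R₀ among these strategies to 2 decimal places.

Strategy 1: R₀ = 0.56×468 + 0.31×42 + 0.08×327 + 0.04×265 = 311.8600
Strategy 2: R₀ = 0.32×0 + 0.19×0 + 0.07×108 + 0.02×569 = 18.9400
Highest R₀: strategy 1 with 311.8600.

311.86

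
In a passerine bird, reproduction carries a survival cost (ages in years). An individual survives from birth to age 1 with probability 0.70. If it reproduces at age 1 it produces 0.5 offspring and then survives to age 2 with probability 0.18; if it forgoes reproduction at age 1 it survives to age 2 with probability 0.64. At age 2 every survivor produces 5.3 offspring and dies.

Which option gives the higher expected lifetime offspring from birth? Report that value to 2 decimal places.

2.37

breed at age 1: R₀ = 0.70 × (0.5 + 0.18 × 5.3) = 0.70 × 1.4540 = 1.0178
delay to age 2: R₀ = 0.70 × (0.64 × 5.3) = 0.70 × 3.3920 = 2.3744
Higher: delay to age 2 (2.3744).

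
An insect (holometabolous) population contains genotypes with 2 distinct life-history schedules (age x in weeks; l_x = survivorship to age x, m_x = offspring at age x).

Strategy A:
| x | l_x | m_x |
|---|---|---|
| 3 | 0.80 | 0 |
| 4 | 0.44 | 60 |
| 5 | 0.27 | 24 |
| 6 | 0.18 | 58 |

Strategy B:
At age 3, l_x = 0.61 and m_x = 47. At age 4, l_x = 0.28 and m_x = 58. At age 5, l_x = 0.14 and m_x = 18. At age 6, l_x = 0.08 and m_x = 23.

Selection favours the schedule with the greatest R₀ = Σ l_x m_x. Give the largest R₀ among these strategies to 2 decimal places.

49.27

Strategy A: R₀ = 0.80×0 + 0.44×60 + 0.27×24 + 0.18×58 = 43.3200
Strategy B: R₀ = 0.61×47 + 0.28×58 + 0.14×18 + 0.08×23 = 49.2700
Highest R₀: strategy B with 49.2700.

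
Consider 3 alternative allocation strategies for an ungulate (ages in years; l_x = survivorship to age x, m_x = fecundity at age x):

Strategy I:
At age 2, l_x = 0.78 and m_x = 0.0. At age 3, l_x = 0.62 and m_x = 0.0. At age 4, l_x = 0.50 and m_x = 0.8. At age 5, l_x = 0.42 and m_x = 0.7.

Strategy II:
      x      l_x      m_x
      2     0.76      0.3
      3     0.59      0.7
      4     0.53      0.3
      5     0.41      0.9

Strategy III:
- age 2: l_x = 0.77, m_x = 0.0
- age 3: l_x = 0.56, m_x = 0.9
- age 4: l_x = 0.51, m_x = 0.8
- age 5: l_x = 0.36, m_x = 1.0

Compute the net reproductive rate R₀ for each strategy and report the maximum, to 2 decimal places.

1.27

Strategy I: R₀ = 0.78×0.0 + 0.62×0.0 + 0.50×0.8 + 0.42×0.7 = 0.6940
Strategy II: R₀ = 0.76×0.3 + 0.59×0.7 + 0.53×0.3 + 0.41×0.9 = 1.1690
Strategy III: R₀ = 0.77×0.0 + 0.56×0.9 + 0.51×0.8 + 0.36×1.0 = 1.2720
Highest R₀: strategy III with 1.2720.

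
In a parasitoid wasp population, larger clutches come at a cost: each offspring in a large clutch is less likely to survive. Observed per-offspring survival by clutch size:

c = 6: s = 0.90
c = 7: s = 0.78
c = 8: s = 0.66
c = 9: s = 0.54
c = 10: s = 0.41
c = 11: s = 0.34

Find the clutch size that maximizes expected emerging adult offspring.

7

Expected emerging adult offspring = c × s(c):
  c=6: 6 × 0.90 = 5.400
  c=7: 7 × 0.78 = 5.460
  c=8: 8 × 0.66 = 5.280
  c=9: 9 × 0.54 = 4.860
  c=10: 10 × 0.41 = 4.100
  c=11: 11 × 0.34 = 3.740
Maximum at c = 7 (5.460 emerging adult offspring).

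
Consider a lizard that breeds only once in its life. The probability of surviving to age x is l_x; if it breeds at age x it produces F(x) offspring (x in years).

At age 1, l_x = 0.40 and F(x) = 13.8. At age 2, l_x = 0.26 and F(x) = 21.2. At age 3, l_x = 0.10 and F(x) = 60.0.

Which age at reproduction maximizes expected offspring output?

3

Expected offspring if breeding at age x = l_x × F(x):
  age 1: 0.40 × 13.8 = 5.520
  age 2: 0.26 × 21.2 = 5.512
  age 3: 0.10 × 60.0 = 6.000
Maximum at age 3 (6.000).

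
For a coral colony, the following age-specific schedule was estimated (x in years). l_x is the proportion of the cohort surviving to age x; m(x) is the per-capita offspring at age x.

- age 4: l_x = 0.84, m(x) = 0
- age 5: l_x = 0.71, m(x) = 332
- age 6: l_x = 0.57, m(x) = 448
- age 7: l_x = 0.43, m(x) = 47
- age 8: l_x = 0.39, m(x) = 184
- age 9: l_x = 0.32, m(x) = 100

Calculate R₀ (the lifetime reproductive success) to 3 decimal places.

R₀ = Σ l_x m(x):
  age 4: 0.84 × 0 = 0.0000
  age 5: 0.71 × 332 = 235.7200
  age 6: 0.57 × 448 = 255.3600
  age 7: 0.43 × 47 = 20.2100
  age 8: 0.39 × 184 = 71.7600
  age 9: 0.32 × 100 = 32.0000
R₀ = 0.0000 + 235.7200 + 255.3600 + 20.2100 + 71.7600 + 32.0000 = 615.0500

615.050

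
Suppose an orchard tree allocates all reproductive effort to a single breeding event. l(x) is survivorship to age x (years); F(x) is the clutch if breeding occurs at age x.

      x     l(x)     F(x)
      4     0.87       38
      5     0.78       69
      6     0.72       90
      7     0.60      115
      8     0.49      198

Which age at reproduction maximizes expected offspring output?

8

Expected offspring if breeding at age x = l(x) × F(x):
  age 4: 0.87 × 38 = 33.060
  age 5: 0.78 × 69 = 53.820
  age 6: 0.72 × 90 = 64.800
  age 7: 0.60 × 115 = 69.000
  age 8: 0.49 × 198 = 97.020
Maximum at age 8 (97.020).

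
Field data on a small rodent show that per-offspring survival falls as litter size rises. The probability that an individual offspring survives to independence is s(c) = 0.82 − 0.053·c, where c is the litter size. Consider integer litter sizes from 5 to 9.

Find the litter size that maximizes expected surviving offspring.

Expected surviving offspring = c × s(c):
  c=5: 5 × 0.555 = 2.775
  c=6: 6 × 0.502 = 3.012
  c=7: 7 × 0.449 = 3.143
  c=8: 8 × 0.396 = 3.168
  c=9: 9 × 0.343 = 3.087
Maximum at c = 8 (3.168 surviving offspring).

8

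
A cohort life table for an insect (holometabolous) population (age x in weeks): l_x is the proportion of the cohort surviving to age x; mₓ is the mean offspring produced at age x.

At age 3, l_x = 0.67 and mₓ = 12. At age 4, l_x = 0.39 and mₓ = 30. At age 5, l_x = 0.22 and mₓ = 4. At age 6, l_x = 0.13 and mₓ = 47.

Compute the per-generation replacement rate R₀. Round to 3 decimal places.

26.730

R₀ = Σ l_x mₓ:
  age 3: 0.67 × 12 = 8.0400
  age 4: 0.39 × 30 = 11.7000
  age 5: 0.22 × 4 = 0.8800
  age 6: 0.13 × 47 = 6.1100
R₀ = 8.0400 + 11.7000 + 0.8800 + 6.1100 = 26.7300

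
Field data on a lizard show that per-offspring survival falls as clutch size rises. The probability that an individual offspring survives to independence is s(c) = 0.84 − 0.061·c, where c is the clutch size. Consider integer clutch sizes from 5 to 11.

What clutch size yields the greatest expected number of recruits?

7

Expected recruits = c × s(c):
  c=5: 5 × 0.535 = 2.675
  c=6: 6 × 0.474 = 2.844
  c=7: 7 × 0.413 = 2.891
  c=8: 8 × 0.352 = 2.816
  c=9: 9 × 0.291 = 2.619
  c=10: 10 × 0.230 = 2.300
  c=11: 11 × 0.169 = 1.859
Maximum at c = 7 (2.891 recruits).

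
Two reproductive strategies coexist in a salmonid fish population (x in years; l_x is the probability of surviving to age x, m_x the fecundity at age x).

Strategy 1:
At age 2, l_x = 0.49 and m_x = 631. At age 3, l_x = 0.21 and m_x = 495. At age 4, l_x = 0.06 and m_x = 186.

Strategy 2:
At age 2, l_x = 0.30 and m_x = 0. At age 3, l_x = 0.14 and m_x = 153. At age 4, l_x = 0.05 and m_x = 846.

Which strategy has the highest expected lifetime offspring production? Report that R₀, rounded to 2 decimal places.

Strategy 1: R₀ = 0.49×631 + 0.21×495 + 0.06×186 = 424.3000
Strategy 2: R₀ = 0.30×0 + 0.14×153 + 0.05×846 = 63.7200
Highest R₀: strategy 1 with 424.3000.

424.30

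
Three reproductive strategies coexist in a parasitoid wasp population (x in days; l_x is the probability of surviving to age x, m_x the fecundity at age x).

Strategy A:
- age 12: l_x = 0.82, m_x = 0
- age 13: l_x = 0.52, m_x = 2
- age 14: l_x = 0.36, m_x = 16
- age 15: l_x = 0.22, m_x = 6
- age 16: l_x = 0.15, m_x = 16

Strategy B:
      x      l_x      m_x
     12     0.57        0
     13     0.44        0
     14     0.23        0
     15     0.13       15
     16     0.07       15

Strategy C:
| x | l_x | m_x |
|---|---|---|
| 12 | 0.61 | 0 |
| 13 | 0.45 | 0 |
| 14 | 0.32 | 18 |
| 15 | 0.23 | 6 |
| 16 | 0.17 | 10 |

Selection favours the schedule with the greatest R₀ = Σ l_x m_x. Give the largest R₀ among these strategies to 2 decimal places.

Strategy A: R₀ = 0.82×0 + 0.52×2 + 0.36×16 + 0.22×6 + 0.15×16 = 10.5200
Strategy B: R₀ = 0.57×0 + 0.44×0 + 0.23×0 + 0.13×15 + 0.07×15 = 3.0000
Strategy C: R₀ = 0.61×0 + 0.45×0 + 0.32×18 + 0.23×6 + 0.17×10 = 8.8400
Highest R₀: strategy A with 10.5200.

10.52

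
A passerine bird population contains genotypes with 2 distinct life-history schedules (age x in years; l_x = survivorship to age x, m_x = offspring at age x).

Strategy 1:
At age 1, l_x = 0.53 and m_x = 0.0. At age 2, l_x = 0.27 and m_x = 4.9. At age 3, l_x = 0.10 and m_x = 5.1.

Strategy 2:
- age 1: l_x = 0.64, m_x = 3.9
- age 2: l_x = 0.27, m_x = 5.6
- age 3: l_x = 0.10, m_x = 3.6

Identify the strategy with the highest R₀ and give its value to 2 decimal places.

Strategy 1: R₀ = 0.53×0.0 + 0.27×4.9 + 0.10×5.1 = 1.8330
Strategy 2: R₀ = 0.64×3.9 + 0.27×5.6 + 0.10×3.6 = 4.3680
Highest R₀: strategy 2 with 4.3680.

4.37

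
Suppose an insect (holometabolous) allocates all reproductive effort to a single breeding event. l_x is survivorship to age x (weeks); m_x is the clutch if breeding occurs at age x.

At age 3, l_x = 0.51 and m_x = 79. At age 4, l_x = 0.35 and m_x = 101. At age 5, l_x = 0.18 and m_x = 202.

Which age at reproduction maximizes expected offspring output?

3

Expected offspring if breeding at age x = l_x × m_x:
  age 3: 0.51 × 79 = 40.290
  age 4: 0.35 × 101 = 35.350
  age 5: 0.18 × 202 = 36.360
Maximum at age 3 (40.290).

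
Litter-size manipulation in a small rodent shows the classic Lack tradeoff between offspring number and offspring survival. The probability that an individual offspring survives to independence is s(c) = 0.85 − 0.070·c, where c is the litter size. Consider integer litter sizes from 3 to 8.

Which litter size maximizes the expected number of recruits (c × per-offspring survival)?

6

Expected recruits = c × s(c):
  c=3: 3 × 0.640 = 1.920
  c=4: 4 × 0.570 = 2.280
  c=5: 5 × 0.500 = 2.500
  c=6: 6 × 0.430 = 2.580
  c=7: 7 × 0.360 = 2.520
  c=8: 8 × 0.290 = 2.320
Maximum at c = 6 (2.580 recruits).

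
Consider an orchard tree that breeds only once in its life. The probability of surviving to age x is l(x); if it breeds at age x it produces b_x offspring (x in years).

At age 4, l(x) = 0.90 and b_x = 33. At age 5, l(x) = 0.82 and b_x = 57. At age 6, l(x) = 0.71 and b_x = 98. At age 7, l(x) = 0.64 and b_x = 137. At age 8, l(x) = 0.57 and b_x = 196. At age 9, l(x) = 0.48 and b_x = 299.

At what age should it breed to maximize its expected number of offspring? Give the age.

9

Expected offspring if breeding at age x = l(x) × b_x:
  age 4: 0.90 × 33 = 29.700
  age 5: 0.82 × 57 = 46.740
  age 6: 0.71 × 98 = 69.580
  age 7: 0.64 × 137 = 87.680
  age 8: 0.57 × 196 = 111.720
  age 9: 0.48 × 299 = 143.520
Maximum at age 9 (143.520).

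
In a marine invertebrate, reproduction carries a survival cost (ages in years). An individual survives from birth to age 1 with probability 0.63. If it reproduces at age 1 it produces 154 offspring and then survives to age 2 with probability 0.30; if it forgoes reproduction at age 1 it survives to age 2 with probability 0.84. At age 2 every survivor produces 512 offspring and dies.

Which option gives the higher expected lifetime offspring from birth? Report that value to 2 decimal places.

breed at age 1: R₀ = 0.63 × (154 + 0.30 × 512) = 0.63 × 307.6000 = 193.7880
delay to age 2: R₀ = 0.63 × (0.84 × 512) = 0.63 × 430.0800 = 270.9504
Higher: delay to age 2 (270.9504).

270.95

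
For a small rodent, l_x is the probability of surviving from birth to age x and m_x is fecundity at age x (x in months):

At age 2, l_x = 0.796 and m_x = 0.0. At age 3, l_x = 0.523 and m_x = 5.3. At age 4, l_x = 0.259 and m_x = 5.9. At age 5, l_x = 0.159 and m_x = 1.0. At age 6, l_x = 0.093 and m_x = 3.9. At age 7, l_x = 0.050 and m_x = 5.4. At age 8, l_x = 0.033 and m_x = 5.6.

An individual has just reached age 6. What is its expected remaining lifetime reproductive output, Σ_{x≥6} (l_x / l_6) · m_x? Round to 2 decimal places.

l_6 = 0.093. Conditional survival from age 6 to x is l_x / l_6.
  x=6: (0.093/0.093) × 3.9 = 3.9000
  x=7: (0.050/0.093) × 5.4 = 2.9032
  x=8: (0.033/0.093) × 5.6 = 1.9871
Sum = 3.9000 + 2.9032 + 1.9871 = 8.7903

8.79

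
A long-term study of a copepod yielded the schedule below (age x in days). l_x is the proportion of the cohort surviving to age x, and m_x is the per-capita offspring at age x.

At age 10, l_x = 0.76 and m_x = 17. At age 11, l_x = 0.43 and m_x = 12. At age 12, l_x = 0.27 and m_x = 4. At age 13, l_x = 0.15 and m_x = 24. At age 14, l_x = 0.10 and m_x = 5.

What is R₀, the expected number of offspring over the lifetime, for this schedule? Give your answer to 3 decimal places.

R₀ = Σ l_x m_x:
  age 10: 0.76 × 17 = 12.9200
  age 11: 0.43 × 12 = 5.1600
  age 12: 0.27 × 4 = 1.0800
  age 13: 0.15 × 24 = 3.6000
  age 14: 0.10 × 5 = 0.5000
R₀ = 12.9200 + 5.1600 + 1.0800 + 3.6000 + 0.5000 = 23.2600

23.260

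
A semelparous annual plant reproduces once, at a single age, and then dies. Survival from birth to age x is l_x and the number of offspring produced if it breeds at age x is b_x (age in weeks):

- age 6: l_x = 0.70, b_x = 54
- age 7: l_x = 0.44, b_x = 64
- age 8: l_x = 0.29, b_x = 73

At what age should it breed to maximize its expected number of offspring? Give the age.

Expected offspring if breeding at age x = l_x × b_x:
  age 6: 0.70 × 54 = 37.800
  age 7: 0.44 × 64 = 28.160
  age 8: 0.29 × 73 = 21.170
Maximum at age 6 (37.800).

6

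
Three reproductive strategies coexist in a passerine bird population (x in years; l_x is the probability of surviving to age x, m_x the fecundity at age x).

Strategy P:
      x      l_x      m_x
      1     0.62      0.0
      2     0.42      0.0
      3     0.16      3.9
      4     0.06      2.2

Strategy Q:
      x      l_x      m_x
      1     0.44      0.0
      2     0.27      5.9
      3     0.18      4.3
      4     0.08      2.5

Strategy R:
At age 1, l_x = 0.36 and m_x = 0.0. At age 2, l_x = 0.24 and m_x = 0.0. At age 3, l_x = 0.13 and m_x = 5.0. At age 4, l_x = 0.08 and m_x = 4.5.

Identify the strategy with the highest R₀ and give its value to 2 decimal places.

Strategy P: R₀ = 0.62×0.0 + 0.42×0.0 + 0.16×3.9 + 0.06×2.2 = 0.7560
Strategy Q: R₀ = 0.44×0.0 + 0.27×5.9 + 0.18×4.3 + 0.08×2.5 = 2.5670
Strategy R: R₀ = 0.36×0.0 + 0.24×0.0 + 0.13×5.0 + 0.08×4.5 = 1.0100
Highest R₀: strategy Q with 2.5670.

2.57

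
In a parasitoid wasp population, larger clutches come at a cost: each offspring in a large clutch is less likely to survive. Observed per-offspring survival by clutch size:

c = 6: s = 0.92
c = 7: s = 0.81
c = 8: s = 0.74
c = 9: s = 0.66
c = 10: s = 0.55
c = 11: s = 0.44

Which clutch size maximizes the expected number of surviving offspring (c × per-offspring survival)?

Expected surviving offspring = c × s(c):
  c=6: 6 × 0.92 = 5.520
  c=7: 7 × 0.81 = 5.670
  c=8: 8 × 0.74 = 5.920
  c=9: 9 × 0.66 = 5.940
  c=10: 10 × 0.55 = 5.500
  c=11: 11 × 0.44 = 4.840
Maximum at c = 9 (5.940 surviving offspring).

9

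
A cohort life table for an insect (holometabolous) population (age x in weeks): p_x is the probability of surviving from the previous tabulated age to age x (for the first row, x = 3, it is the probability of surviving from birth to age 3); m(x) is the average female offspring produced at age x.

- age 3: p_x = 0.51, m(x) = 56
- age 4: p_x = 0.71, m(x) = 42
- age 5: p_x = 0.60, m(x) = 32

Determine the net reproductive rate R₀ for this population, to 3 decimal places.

Survivorship from birth: l_x = p_3·p_4·…·p_x.
  l_3 = 0.51000
  l_4 = 0.36210
  l_5 = 0.21726
R₀ = Σ l_x m(x):
  age 3: 0.51000 × 56 = 28.5600
  age 4: 0.36210 × 42 = 15.2082
  age 5: 0.21726 × 32 = 6.9523
R₀ = 28.5600 + 15.2082 + 6.9523 = 50.7205

50.721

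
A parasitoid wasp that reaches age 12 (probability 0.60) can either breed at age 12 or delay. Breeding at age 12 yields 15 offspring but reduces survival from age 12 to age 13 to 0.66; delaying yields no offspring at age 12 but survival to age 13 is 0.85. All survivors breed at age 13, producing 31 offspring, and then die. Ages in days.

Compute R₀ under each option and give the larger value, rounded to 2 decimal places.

21.28

breed at age 12: R₀ = 0.60 × (15 + 0.66 × 31) = 0.60 × 35.4600 = 21.2760
delay to age 13: R₀ = 0.60 × (0.85 × 31) = 0.60 × 26.3500 = 15.8100
Higher: breed at age 12 (21.2760).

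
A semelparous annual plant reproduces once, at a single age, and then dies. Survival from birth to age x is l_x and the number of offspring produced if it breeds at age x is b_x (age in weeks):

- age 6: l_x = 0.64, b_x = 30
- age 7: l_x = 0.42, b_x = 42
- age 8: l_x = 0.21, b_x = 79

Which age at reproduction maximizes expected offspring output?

Expected offspring if breeding at age x = l_x × b_x:
  age 6: 0.64 × 30 = 19.200
  age 7: 0.42 × 42 = 17.640
  age 8: 0.21 × 79 = 16.590
Maximum at age 6 (19.200).

6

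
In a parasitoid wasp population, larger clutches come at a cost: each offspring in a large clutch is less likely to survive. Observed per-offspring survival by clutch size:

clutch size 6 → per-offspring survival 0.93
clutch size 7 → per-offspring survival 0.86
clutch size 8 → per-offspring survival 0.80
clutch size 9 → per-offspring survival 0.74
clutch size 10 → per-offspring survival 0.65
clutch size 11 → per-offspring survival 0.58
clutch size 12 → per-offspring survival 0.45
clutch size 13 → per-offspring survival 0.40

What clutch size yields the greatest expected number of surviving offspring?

9

Expected surviving offspring = c × s(c):
  c=6: 6 × 0.93 = 5.580
  c=7: 7 × 0.86 = 6.020
  c=8: 8 × 0.80 = 6.400
  c=9: 9 × 0.74 = 6.660
  c=10: 10 × 0.65 = 6.500
  c=11: 11 × 0.58 = 6.380
  c=12: 12 × 0.45 = 5.400
  c=13: 13 × 0.40 = 5.200
Maximum at c = 9 (6.660 surviving offspring).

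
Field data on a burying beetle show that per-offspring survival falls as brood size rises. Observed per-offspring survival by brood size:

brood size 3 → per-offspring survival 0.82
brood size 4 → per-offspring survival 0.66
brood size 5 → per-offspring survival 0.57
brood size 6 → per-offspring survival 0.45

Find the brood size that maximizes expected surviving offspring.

Expected surviving offspring = c × s(c):
  c=3: 3 × 0.82 = 2.460
  c=4: 4 × 0.66 = 2.640
  c=5: 5 × 0.57 = 2.850
  c=6: 6 × 0.45 = 2.700
Maximum at c = 5 (2.850 surviving offspring).

5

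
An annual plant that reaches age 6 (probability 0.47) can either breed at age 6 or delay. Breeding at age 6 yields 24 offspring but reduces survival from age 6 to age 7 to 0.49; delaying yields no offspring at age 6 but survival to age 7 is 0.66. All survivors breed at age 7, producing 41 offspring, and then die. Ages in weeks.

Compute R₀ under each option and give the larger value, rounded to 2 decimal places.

breed at age 6: R₀ = 0.47 × (24 + 0.49 × 41) = 0.47 × 44.0900 = 20.7223
delay to age 7: R₀ = 0.47 × (0.66 × 41) = 0.47 × 27.0600 = 12.7182
Higher: breed at age 6 (20.7223).

20.72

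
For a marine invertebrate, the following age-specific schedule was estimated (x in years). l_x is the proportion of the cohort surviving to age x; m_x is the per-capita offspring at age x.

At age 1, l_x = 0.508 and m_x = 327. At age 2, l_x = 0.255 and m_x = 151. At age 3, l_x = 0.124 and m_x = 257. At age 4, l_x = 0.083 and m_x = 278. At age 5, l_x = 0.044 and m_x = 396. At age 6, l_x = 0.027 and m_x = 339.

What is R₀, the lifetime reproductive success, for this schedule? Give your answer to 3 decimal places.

286.140

R₀ = Σ l_x m_x:
  age 1: 0.508 × 327 = 166.1160
  age 2: 0.255 × 151 = 38.5050
  age 3: 0.124 × 257 = 31.8680
  age 4: 0.083 × 278 = 23.0740
  age 5: 0.044 × 396 = 17.4240
  age 6: 0.027 × 339 = 9.1530
R₀ = 166.1160 + 38.5050 + 31.8680 + 23.0740 + 17.4240 + 9.1530 = 286.1400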